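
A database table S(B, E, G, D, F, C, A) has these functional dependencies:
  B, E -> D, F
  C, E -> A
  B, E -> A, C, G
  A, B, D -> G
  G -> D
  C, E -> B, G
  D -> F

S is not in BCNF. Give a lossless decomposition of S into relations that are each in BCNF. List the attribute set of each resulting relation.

{A, B, C, D, E}; {A, B, G}; {D, F}; {D, G}

Candidate keys of the original relation: {B, E}, {C, E}.
{A, B, C, D, E, F, G}: {A, B, D} determines {A, B, D, F, G} here but is not a superkey — split on A, B, D -> F, G, giving {A, B, D, F, G} and {A, B, C, D, E}.
{A, B, D, F, G}: {G} determines {D, F, G} here but is not a superkey — split on G -> D, F, giving {D, F, G} and {A, B, G}.
{D, F, G}: {D} determines {D, F} here but is not a superkey — split on D -> F, giving {D, F} and {D, G}.
{D, F}: every determinant is a superkey — BCNF.
{D, G}: every determinant is a superkey — BCNF.
{A, B, G}: every determinant is a superkey — BCNF.
{A, B, C, D, E}: every determinant is a superkey — BCNF.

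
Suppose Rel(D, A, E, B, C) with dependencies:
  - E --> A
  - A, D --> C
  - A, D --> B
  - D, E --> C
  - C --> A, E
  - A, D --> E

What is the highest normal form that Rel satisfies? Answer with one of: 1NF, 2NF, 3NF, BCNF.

3NF

Candidate keys: {A, D}, {C, D}, {D, E}. Prime attributes: {A, C, D, E}.
E --> A: {E}⁺ = {A, E}, which is not all of the attributes, so the left side is not a superkey — BCNF is violated.
Its right-hand attributes {A} are all prime, as are those of every other non-superkey FD — the relation is in 3NF.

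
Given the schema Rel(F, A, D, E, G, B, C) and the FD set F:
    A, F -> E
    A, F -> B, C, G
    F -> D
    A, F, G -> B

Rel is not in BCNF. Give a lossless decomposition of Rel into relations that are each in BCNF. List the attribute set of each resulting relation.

Candidate key of the original relation: {A, F}.
{A, B, C, D, E, F, G}: {F} determines {D, F} here but is not a superkey — split on F -> D, giving {D, F} and {A, B, C, E, F, G}.
{D, F} has no BCNF violation.
{A, B, C, E, F, G} has no BCNF violation.

{A, B, C, E, F, G}; {D, F}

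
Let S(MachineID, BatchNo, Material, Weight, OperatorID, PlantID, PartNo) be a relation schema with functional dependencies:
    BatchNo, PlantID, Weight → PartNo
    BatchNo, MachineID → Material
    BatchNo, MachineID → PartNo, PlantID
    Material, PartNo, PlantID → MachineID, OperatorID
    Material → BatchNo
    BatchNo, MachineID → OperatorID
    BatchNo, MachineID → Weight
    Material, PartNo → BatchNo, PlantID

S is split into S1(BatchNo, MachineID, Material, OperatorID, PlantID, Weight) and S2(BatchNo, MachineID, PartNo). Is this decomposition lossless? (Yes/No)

S1 ∩ S2 = {BatchNo, MachineID}; its closure under F is {BatchNo, MachineID, Material, OperatorID, PartNo, PlantID, Weight}.
Since S1 ⊆ {BatchNo, MachineID, Material, OperatorID, PartNo, PlantID, Weight}, the intersection is a superkey of S1; the decomposition is lossless.

Yes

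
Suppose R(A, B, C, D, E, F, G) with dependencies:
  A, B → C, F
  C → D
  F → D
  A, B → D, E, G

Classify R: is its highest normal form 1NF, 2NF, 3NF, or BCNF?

Candidate key: {A, B}. Prime attributes: {A, B}.
For C → D we have {C}⁺ = {C, D}; {C} is not a superkey, so BCNF fails.
C → D has non-prime {D} on the right and a non-superkey on the left, so 3NF fails.
Checking every proper subset of each key, none determines a non-prime attribute — 2NF is satisfied.

2NF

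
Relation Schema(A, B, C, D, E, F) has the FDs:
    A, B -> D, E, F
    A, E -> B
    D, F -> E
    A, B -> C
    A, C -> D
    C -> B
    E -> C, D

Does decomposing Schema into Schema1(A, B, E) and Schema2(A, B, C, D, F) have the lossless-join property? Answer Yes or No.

Common attributes: {A, B}; their closure is {A, B, C, D, E, F}.
This includes all of Schema1, so the common attributes are a superkey of Schema1 — the join is lossless.

Yes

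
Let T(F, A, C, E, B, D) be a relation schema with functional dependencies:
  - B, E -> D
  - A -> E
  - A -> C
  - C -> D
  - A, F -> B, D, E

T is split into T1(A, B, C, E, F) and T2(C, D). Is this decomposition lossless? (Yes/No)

Yes

T1 ∩ T2 = {C}; its closure under F is {C, D}.
T2 is contained in that closure, so T1 ∩ T2 -> T2 holds and the join is lossless.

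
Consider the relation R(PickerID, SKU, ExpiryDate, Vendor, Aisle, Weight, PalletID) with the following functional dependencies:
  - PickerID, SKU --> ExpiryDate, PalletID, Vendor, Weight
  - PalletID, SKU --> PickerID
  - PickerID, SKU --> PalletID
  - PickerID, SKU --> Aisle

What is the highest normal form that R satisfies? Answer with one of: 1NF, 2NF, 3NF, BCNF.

Candidate keys: {PalletID, SKU}, {PickerID, SKU}. Prime attributes: {PalletID, PickerID, SKU}.
The left-hand side of every FD is a superkey, so BCNF is satisfied.

BCNF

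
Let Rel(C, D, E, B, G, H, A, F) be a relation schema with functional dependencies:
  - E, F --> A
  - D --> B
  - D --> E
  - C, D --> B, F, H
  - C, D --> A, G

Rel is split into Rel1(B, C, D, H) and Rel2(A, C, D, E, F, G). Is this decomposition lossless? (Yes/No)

Rel1 ∩ Rel2 = {C, D}; its closure under F is {A, B, C, D, E, F, G, H}.
This includes all of Rel1, so the common attributes are a superkey of Rel1 — the join is lossless.

Yes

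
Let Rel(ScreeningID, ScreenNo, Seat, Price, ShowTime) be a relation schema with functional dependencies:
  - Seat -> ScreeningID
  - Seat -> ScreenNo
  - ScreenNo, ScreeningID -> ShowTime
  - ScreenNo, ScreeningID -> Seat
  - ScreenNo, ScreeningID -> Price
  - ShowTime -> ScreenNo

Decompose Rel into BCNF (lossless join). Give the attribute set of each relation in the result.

Candidate keys of the original relation: {ScreenNo, ScreeningID}, {ScreeningID, ShowTime}, {Seat}.
In {Price, ScreenNo, ScreeningID, Seat, ShowTime}, {ShowTime} is not a superkey ({ShowTime}⁺ restricted to this set is {ScreenNo, ShowTime}), so split on ShowTime -> ScreenNo into {ScreenNo, ShowTime} and {Price, ScreeningID, Seat, ShowTime}.
{ScreenNo, ShowTime}: every determinant is a superkey — BCNF.
{Price, ScreeningID, Seat, ShowTime}: every determinant is a superkey — BCNF.

{Price, ScreeningID, Seat, ShowTime}; {ScreenNo, ShowTime}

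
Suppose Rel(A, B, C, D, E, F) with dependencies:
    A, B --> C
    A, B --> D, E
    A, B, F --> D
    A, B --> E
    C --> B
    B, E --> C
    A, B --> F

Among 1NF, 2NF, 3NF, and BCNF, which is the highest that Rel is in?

3NF

Candidate keys: {A, B}, {A, C}. Prime attributes: {A, B, C}.
C --> B breaks BCNF: {C}⁺ = {B, C}, so {C} is not a superkey.
Since {B} ⊆ prime attributes and every other non-superkey FD also has a prime right side, the schema is in 3NF.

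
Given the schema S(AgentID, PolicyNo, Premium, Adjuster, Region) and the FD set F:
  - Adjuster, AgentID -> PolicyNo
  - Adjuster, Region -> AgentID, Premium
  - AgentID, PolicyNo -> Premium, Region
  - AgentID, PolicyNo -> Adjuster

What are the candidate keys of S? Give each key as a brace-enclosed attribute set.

{Adjuster, AgentID}, {Adjuster, Region}, {AgentID, PolicyNo}

Closure of {Adjuster, AgentID} is {Adjuster, AgentID, PolicyNo, Premium, Region}, the whole schema; {Adjuster, AgentID} is a candidate key.
Closure of {Adjuster, Region} is {Adjuster, AgentID, PolicyNo, Premium, Region}, the whole schema; {Adjuster, Region} is a candidate key.
Closure of {AgentID, PolicyNo} is {Adjuster, AgentID, PolicyNo, Premium, Region}, the whole schema; {AgentID, PolicyNo} is a candidate key.
Any other superkey properly contains one of these, so there are no further candidate keys.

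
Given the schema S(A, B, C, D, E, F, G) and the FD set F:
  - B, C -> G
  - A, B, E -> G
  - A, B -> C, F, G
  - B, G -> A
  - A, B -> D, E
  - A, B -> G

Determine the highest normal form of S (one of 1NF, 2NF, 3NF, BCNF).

BCNF

Candidate keys: {A, B}, {B, C}, {B, G}. Prime attributes: {A, B, C, G}.
Every FD has a superkey on the left, so the relation is in BCNF.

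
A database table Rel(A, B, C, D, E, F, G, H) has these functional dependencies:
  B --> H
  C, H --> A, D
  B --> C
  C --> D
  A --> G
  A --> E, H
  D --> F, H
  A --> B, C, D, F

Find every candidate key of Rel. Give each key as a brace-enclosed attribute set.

{A}, {B}, {C}

{A} is a candidate key since {A}⁺ = {A, B, C, D, E, F, G, H} covers every attribute.
{B} is a candidate key since {B}⁺ = {A, B, C, D, E, F, G, H} covers every attribute.
{C} is a candidate key since {C}⁺ = {A, B, C, D, E, F, G, H} covers every attribute.
These are minimal and exhaustive — every other superkey contains one of them.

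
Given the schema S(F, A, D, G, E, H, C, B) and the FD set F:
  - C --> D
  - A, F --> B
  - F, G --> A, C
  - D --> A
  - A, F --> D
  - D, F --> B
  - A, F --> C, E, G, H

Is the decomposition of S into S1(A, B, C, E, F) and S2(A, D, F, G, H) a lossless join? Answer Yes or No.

Common attributes: {A, F}; their closure is {A, B, C, D, E, F, G, H}.
S1 is contained in that closure, so S1 ∩ S2 --> S1 holds and the join is lossless.

Yes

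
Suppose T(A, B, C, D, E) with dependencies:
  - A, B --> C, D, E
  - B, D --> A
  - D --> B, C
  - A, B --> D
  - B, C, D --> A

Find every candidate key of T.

{A, B}, {D}

Closure of {D} is {A, B, C, D, E}, the whole schema; {D} is a candidate key.
Closure of {A, B} is {A, B, C, D, E}, the whole schema; {A, B} is a candidate key.
Any other superkey properly contains one of these, so there are no further candidate keys.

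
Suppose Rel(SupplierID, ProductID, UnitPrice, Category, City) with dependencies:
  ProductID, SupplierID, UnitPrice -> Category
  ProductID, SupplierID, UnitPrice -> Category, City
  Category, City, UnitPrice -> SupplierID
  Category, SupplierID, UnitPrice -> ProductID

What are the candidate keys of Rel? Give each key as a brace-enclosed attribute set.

Attributes never on any right-hand side: {UnitPrice} — every candidate key must contain it.
Closure of {Category, City, UnitPrice} is {Category, City, ProductID, SupplierID, UnitPrice}, the whole schema; {Category, City, UnitPrice} is a candidate key.
Closure of {Category, SupplierID, UnitPrice} is {Category, City, ProductID, SupplierID, UnitPrice}, the whole schema; {Category, SupplierID, UnitPrice} is a candidate key.
Closure of {ProductID, SupplierID, UnitPrice} is {Category, City, ProductID, SupplierID, UnitPrice}, the whole schema; {ProductID, SupplierID, UnitPrice} is a candidate key.
Any other superkey properly contains one of these, so there are no further candidate keys.

{Category, City, UnitPrice}, {Category, SupplierID, UnitPrice}, {ProductID, SupplierID, UnitPrice}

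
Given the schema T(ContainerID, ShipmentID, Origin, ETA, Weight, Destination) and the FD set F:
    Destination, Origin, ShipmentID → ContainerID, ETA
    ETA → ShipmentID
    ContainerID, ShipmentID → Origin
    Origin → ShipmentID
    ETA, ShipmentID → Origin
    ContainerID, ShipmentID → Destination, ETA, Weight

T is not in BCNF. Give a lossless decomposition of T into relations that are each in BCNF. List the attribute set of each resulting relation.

{ContainerID, Destination, ETA, Weight}; {ETA, Origin}; {Origin, ShipmentID}

Candidate keys of the original relation: {ContainerID, ETA}, {ContainerID, Origin}, {ContainerID, ShipmentID}, {Destination, ETA}, {Destination, Origin}.
{ContainerID, Destination, ETA, Origin, ShipmentID, Weight}: {ETA} determines {ETA, Origin, ShipmentID} here but is not a superkey — split on ETA → Origin, ShipmentID, giving {ETA, Origin, ShipmentID} and {ContainerID, Destination, ETA, Weight}.
{ETA, Origin, ShipmentID}: {Origin} determines {Origin, ShipmentID} here but is not a superkey — split on Origin → ShipmentID, giving {Origin, ShipmentID} and {ETA, Origin}.
{Origin, ShipmentID} is in BCNF.
{ETA, Origin} is in BCNF.
{ContainerID, Destination, ETA, Weight} is in BCNF.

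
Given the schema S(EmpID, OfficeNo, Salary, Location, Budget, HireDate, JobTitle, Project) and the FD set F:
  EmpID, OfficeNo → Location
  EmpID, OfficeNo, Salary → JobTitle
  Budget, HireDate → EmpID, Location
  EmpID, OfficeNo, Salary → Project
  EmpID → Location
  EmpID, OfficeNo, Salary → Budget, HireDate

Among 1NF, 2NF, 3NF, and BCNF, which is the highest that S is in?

1NF

Candidate keys: {Budget, HireDate, OfficeNo, Salary}, {EmpID, OfficeNo, Salary}. Prime attributes: {Budget, EmpID, HireDate, OfficeNo, Salary}.
EmpID, OfficeNo → Location: {EmpID, OfficeNo}⁺ = {EmpID, Location, OfficeNo}, which is not all of the attributes, so the left side is not a superkey — BCNF is violated.
EmpID, OfficeNo → Location determines the non-prime attribute {Location} from a non-superkey — 3NF is violated.
{EmpID} is a proper subset of the key {EmpID, OfficeNo, Salary}, and {EmpID}⁺ contains the non-prime attribute {Location} — a partial dependency, so 2NF is violated.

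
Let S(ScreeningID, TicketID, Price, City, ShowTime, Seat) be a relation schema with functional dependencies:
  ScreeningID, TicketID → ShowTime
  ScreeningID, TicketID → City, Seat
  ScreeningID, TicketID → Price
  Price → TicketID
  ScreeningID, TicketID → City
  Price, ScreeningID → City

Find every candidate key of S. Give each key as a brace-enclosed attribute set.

{Price, ScreeningID}, {ScreeningID, TicketID}

{ScreeningID} never appears on the right of any FD, so every key must include it.
{Price, ScreeningID}⁺ = {City, Price, ScreeningID, Seat, ShowTime, TicketID} — all of the relation — so {Price, ScreeningID} is a candidate key.
{ScreeningID, TicketID}⁺ = {City, Price, ScreeningID, Seat, ShowTime, TicketID} — all of the relation — so {ScreeningID, TicketID} is a candidate key.
Any other superkey properly contains one of these, so there are no further candidate keys.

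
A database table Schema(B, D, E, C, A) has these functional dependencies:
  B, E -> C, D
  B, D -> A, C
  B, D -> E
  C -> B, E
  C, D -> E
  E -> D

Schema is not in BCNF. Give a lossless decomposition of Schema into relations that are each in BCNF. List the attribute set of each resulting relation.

Candidate keys of the original relation: {B, D}, {B, E}, {C}.
{A, B, C, D, E}: {E} determines {D, E} here but is not a superkey — split on E -> D, giving {D, E} and {A, B, C, E}.
{D, E} has no BCNF violation.
{A, B, C, E} has no BCNF violation.

{A, B, C, E}; {D, E}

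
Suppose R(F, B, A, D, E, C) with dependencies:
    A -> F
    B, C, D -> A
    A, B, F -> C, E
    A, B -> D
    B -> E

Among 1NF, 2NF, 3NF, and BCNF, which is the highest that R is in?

Candidate keys: {A, B}, {B, C, D}. Prime attributes: {A, B, C, D}.
For A -> F we have {A}⁺ = {A, F}; {A} is not a superkey, so BCNF fails.
Because {F} is non-prime and the left side of A -> F is not a superkey, the relation is not in 3NF.
{A} is a proper subset of the key {A, B}, and {A}⁺ contains the non-prime attribute {F} — a partial dependency, so 2NF is violated.

1NF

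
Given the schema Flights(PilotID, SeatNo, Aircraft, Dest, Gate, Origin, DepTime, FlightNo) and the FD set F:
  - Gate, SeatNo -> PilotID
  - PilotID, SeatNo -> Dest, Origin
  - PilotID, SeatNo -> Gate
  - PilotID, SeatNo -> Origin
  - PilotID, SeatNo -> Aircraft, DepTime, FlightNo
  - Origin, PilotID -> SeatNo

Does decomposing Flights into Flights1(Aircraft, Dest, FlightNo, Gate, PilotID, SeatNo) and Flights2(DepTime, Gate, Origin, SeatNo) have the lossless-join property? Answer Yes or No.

The shared attributes are {Gate, SeatNo} and {Gate, SeatNo}⁺ = {Aircraft, DepTime, Dest, FlightNo, Gate, Origin, PilotID, SeatNo}.
This includes all of Flights1, so the common attributes are a superkey of Flights1 — the join is lossless.

Yes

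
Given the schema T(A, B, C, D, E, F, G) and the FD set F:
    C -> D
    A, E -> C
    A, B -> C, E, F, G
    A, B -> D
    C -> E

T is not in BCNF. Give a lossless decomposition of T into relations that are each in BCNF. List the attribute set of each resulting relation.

Candidate key of the original relation: {A, B}.
In {A, B, C, D, E, F, G}, {C} is not a superkey ({C}⁺ restricted to this set is {C, D, E}), so split on C -> D, E into {C, D, E} and {A, B, C, F, G}.
{C, D, E}: every determinant is a superkey — BCNF.
{A, B, C, F, G}: every determinant is a superkey — BCNF.

{A, B, C, F, G}; {C, D, E}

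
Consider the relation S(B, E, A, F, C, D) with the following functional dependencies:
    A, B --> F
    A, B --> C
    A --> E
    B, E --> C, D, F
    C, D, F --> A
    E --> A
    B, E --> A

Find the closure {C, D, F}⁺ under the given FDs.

{A, C, D, E, F}

Start with {C, D, F}.
C, D, F --> A applies; add {A} → now {A, C, D, F}.
A --> E applies; add {E} → now {A, C, D, E, F}.
No further FD applies.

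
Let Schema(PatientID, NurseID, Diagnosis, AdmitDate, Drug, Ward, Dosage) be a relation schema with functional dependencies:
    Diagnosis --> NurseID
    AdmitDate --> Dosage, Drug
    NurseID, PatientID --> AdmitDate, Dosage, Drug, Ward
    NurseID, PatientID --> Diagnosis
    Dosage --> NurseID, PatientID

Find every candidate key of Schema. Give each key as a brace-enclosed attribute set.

Closure of {AdmitDate} is {AdmitDate, Diagnosis, Dosage, Drug, NurseID, PatientID, Ward}, the whole schema; {AdmitDate} is a candidate key.
Closure of {Dosage} is {AdmitDate, Diagnosis, Dosage, Drug, NurseID, PatientID, Ward}, the whole schema; {Dosage} is a candidate key.
Closure of {Diagnosis, PatientID} is {AdmitDate, Diagnosis, Dosage, Drug, NurseID, PatientID, Ward}, the whole schema; {Diagnosis, PatientID} is a candidate key.
Closure of {NurseID, PatientID} is {AdmitDate, Diagnosis, Dosage, Drug, NurseID, PatientID, Ward}, the whole schema; {NurseID, PatientID} is a candidate key.
Any other superkey properly contains one of these, so there are no further candidate keys.

{AdmitDate}, {Diagnosis, PatientID}, {Dosage}, {NurseID, PatientID}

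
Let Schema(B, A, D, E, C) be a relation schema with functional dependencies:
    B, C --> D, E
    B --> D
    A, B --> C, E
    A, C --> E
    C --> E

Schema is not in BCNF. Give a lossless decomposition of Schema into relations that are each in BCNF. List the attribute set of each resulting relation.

Candidate key of the original relation: {A, B}.
Within {A, B, C, D, E}: {B, C}⁺ ∩ {A, B, C, D, E} = {B, C, D, E}, not the whole set, so B, C --> D, E violates BCNF; decompose into {B, C, D, E} and {A, B, C}.
Within {B, C, D, E}: {B}⁺ ∩ {B, C, D, E} = {B, D}, not the whole set, so B --> D violates BCNF; decompose into {B, D} and {B, C, E}.
{B, D}: every determinant is a superkey — BCNF.
Within {B, C, E}: {C}⁺ ∩ {B, C, E} = {C, E}, not the whole set, so C --> E violates BCNF; decompose into {C, E} and {B, C}.
{C, E}: every determinant is a superkey — BCNF.
{B, C}: every determinant is a superkey — BCNF.
{A, B, C}: every determinant is a superkey — BCNF.

{A, B, C}; {B, D}; {C, E}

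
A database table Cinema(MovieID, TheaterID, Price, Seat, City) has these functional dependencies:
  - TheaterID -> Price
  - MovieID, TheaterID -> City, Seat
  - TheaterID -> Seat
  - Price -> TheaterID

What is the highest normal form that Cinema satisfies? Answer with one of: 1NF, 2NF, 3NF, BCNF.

Candidate keys: {MovieID, Price}, {MovieID, TheaterID}. Prime attributes: {MovieID, Price, TheaterID}.
TheaterID -> Price: {TheaterID}⁺ = {Price, Seat, TheaterID}, which is not all of the attributes, so the left side is not a superkey — BCNF is violated.
TheaterID -> Seat determines the non-prime attribute {Seat} from a non-superkey — 3NF is violated.
{Price} is a proper subset of the key {MovieID, Price}, and {Price}⁺ contains the non-prime attribute {Seat} — a partial dependency, so 2NF is violated.

1NF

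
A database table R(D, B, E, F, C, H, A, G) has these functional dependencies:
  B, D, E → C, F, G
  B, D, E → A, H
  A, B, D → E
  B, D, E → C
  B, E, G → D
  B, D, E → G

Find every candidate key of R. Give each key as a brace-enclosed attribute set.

{A, B, D}, {B, D, E}, {B, E, G}

{B} never appears on the right of any FD, so every key must include it.
{A, B, D}⁺ = {A, B, C, D, E, F, G, H}, which is every attribute, so {A, B, D} is a candidate key.
{B, D, E}⁺ = {A, B, C, D, E, F, G, H}, which is every attribute, so {B, D, E} is a candidate key.
{B, E, G}⁺ = {A, B, C, D, E, F, G, H}, which is every attribute, so {B, E, G} is a candidate key.
Any other superkey properly contains one of these, so there are no further candidate keys.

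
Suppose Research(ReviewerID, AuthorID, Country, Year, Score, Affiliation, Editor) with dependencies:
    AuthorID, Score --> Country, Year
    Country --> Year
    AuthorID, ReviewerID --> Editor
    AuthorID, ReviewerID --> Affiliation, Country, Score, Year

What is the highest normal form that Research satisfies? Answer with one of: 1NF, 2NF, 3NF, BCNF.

Candidate key: {AuthorID, ReviewerID}. Prime attributes: {AuthorID, ReviewerID}.
AuthorID, Score --> Country, Year breaks BCNF: {AuthorID, Score}⁺ = {AuthorID, Country, Score, Year}, so {AuthorID, Score} is not a superkey.
AuthorID, Score --> Country, Year determines the non-prime attributes {Country, Year} from a non-superkey — 3NF is violated.
Checking every proper subset of each key, none determines a non-prime attribute — 2NF is satisfied.

2NF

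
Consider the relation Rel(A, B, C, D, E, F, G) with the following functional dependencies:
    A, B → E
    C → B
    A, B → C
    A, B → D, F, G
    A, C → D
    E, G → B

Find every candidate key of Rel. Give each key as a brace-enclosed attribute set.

{A, B}, {A, C}, {A, E, G}

{A} never appears on the right of any FD, so every key must include it.
{A, B}⁺ = {A, B, C, D, E, F, G} — all of the relation — so {A, B} is a candidate key.
{A, C}⁺ = {A, B, C, D, E, F, G} — all of the relation — so {A, C} is a candidate key.
{A, E, G}⁺ = {A, B, C, D, E, F, G} — all of the relation — so {A, E, G} is a candidate key.
These are minimal and exhaustive — every other superkey contains one of them.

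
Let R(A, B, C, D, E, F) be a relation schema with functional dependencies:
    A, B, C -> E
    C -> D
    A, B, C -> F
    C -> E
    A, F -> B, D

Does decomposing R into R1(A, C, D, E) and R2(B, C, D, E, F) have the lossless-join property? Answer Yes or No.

The shared attributes are {C, D, E} and {C, D, E}⁺ = {C, D, E}.
R1 ⊄ {C, D, E} and R2 ⊄ {C, D, E}, so the split is lossy.

No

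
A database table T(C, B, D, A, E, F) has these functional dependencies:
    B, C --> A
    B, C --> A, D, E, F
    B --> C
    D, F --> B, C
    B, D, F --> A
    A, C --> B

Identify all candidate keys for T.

{A, C}, {B}, {D, F}

{B} is a candidate key since {B}⁺ = {A, B, C, D, E, F} covers every attribute.
{A, C} is a candidate key since {A, C}⁺ = {A, B, C, D, E, F} covers every attribute.
{D, F} is a candidate key since {D, F}⁺ = {A, B, C, D, E, F} covers every attribute.
Any other superkey properly contains one of these, so there are no further candidate keys.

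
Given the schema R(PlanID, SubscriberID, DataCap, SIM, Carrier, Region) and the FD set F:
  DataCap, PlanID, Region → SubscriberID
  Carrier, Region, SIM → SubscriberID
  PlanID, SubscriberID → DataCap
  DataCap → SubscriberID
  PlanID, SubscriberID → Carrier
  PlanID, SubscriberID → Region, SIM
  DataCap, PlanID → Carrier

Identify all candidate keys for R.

{PlanID} never appears on the right of any FD, so every key must include it.
{DataCap, PlanID}⁺ = {Carrier, DataCap, PlanID, Region, SIM, SubscriberID} — all of the relation — so {DataCap, PlanID} is a candidate key.
{PlanID, SubscriberID}⁺ = {Carrier, DataCap, PlanID, Region, SIM, SubscriberID} — all of the relation — so {PlanID, SubscriberID} is a candidate key.
{Carrier, PlanID, Region, SIM}⁺ = {Carrier, DataCap, PlanID, Region, SIM, SubscriberID} — all of the relation — so {Carrier, PlanID, Region, SIM} is a candidate key.
No proper subset of any of these is a key, and no other minimal superkey exists.

{Carrier, PlanID, Region, SIM}, {DataCap, PlanID}, {PlanID, SubscriberID}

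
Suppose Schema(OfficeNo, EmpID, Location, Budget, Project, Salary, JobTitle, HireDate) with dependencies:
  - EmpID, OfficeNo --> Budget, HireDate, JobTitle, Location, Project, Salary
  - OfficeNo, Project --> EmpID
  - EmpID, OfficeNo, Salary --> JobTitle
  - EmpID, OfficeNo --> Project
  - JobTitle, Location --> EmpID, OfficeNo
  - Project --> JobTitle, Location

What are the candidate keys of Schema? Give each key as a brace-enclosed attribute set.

{EmpID, OfficeNo}, {JobTitle, Location}, {Project}

{Project}⁺ = {Budget, EmpID, HireDate, JobTitle, Location, OfficeNo, Project, Salary} — all of the relation — so {Project} is a candidate key.
{EmpID, OfficeNo}⁺ = {Budget, EmpID, HireDate, JobTitle, Location, OfficeNo, Project, Salary} — all of the relation — so {EmpID, OfficeNo} is a candidate key.
{JobTitle, Location}⁺ = {Budget, EmpID, HireDate, JobTitle, Location, OfficeNo, Project, Salary} — all of the relation — so {JobTitle, Location} is a candidate key.
These are minimal and exhaustive — every other superkey contains one of them.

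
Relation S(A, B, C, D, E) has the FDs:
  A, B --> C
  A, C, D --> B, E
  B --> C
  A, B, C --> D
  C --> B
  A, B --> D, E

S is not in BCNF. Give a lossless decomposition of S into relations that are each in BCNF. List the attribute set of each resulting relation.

{A, B, D, E}; {B, C}

Candidate keys of the original relation: {A, B}, {A, C}.
Within {A, B, C, D, E}: {B}⁺ ∩ {A, B, C, D, E} = {B, C}, not the whole set, so B --> C violates BCNF; decompose into {B, C} and {A, B, D, E}.
{B, C} is in BCNF.
{A, B, D, E} is in BCNF.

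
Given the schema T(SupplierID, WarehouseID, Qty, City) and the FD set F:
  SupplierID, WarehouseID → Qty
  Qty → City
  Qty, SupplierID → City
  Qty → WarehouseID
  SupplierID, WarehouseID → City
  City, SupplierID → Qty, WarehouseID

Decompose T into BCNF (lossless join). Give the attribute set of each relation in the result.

{City, Qty, WarehouseID}; {Qty, SupplierID}

Candidate keys of the original relation: {City, SupplierID}, {Qty, SupplierID}, {SupplierID, WarehouseID}.
{City, Qty, SupplierID, WarehouseID}: {Qty} determines {City, Qty, WarehouseID} here but is not a superkey — split on Qty → City, WarehouseID, giving {City, Qty, WarehouseID} and {Qty, SupplierID}.
{City, Qty, WarehouseID} has no BCNF violation.
{Qty, SupplierID} has no BCNF violation.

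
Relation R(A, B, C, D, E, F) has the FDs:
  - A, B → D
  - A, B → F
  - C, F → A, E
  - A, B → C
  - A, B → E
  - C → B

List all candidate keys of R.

{A, B}⁺ = {A, B, C, D, E, F}, which is every attribute, so {A, B} is a candidate key.
{A, C}⁺ = {A, B, C, D, E, F}, which is every attribute, so {A, C} is a candidate key.
{C, F}⁺ = {A, B, C, D, E, F}, which is every attribute, so {C, F} is a candidate key.
No proper subset of any of these is a key, and no other minimal superkey exists.

{A, B}, {A, C}, {C, F}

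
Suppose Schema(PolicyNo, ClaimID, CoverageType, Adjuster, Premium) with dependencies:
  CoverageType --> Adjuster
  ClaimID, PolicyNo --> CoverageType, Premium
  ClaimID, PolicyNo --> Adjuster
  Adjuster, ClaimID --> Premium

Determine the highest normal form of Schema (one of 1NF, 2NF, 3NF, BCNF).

2NF

Candidate key: {ClaimID, PolicyNo}. Prime attributes: {ClaimID, PolicyNo}.
For CoverageType --> Adjuster we have {CoverageType}⁺ = {Adjuster, CoverageType}; {CoverageType} is not a superkey, so BCNF fails.
CoverageType --> Adjuster has non-prime {Adjuster} on the right and a non-superkey on the left, so 3NF fails.
Checking every proper subset of each key, none determines a non-prime attribute — 2NF is satisfied.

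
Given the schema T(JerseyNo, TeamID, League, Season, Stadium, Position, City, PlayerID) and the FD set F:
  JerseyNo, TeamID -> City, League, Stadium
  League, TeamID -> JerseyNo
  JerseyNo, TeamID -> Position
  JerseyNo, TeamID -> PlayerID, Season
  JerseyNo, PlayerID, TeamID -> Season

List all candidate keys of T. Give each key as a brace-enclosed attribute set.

Attributes never on any right-hand side: {TeamID} — every candidate key must contain it.
Closure of {JerseyNo, TeamID} is {City, JerseyNo, League, PlayerID, Position, Season, Stadium, TeamID}, the whole schema; {JerseyNo, TeamID} is a candidate key.
Closure of {League, TeamID} is {City, JerseyNo, League, PlayerID, Position, Season, Stadium, TeamID}, the whole schema; {League, TeamID} is a candidate key.
Any other superkey properly contains one of these, so there are no further candidate keys.

{JerseyNo, TeamID}, {League, TeamID}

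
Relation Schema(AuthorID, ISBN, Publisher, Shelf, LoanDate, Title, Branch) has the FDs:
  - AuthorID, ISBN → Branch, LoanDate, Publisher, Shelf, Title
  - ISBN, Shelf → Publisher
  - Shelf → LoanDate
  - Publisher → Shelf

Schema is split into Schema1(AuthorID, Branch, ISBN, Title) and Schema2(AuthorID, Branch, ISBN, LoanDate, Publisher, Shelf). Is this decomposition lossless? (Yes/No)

Yes

Schema1 ∩ Schema2 = {AuthorID, Branch, ISBN}; its closure under F is {AuthorID, Branch, ISBN, LoanDate, Publisher, Shelf, Title}.
Schema1 is contained in that closure, so Schema1 ∩ Schema2 → Schema1 holds and the join is lossless.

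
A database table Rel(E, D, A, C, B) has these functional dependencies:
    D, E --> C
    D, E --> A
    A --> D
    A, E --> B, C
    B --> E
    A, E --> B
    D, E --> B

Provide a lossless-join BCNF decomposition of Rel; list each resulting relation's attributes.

Candidate keys of the original relation: {A, B}, {A, E}, {B, D}, {D, E}.
Within {A, B, C, D, E}: {A}⁺ ∩ {A, B, C, D, E} = {A, D}, not the whole set, so A --> D violates BCNF; decompose into {A, D} and {A, B, C, E}.
{A, D} is in BCNF.
Within {A, B, C, E}: {B}⁺ ∩ {A, B, C, E} = {B, E}, not the whole set, so B --> E violates BCNF; decompose into {B, E} and {A, B, C}.
{B, E} is in BCNF.
{A, B, C} is in BCNF.

{A, B, C}; {A, D}; {B, E}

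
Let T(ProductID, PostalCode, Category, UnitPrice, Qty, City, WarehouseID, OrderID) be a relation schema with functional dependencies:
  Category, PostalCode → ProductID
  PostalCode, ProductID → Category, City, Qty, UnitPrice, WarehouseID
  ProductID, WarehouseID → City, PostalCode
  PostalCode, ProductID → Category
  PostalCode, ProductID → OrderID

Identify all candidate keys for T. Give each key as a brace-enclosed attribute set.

{Category, PostalCode}⁺ = {Category, City, OrderID, PostalCode, ProductID, Qty, UnitPrice, WarehouseID} — all of the relation — so {Category, PostalCode} is a candidate key.
{PostalCode, ProductID}⁺ = {Category, City, OrderID, PostalCode, ProductID, Qty, UnitPrice, WarehouseID} — all of the relation — so {PostalCode, ProductID} is a candidate key.
{ProductID, WarehouseID}⁺ = {Category, City, OrderID, PostalCode, ProductID, Qty, UnitPrice, WarehouseID} — all of the relation — so {ProductID, WarehouseID} is a candidate key.
These are minimal and exhaustive — every other superkey contains one of them.

{Category, PostalCode}, {PostalCode, ProductID}, {ProductID, WarehouseID}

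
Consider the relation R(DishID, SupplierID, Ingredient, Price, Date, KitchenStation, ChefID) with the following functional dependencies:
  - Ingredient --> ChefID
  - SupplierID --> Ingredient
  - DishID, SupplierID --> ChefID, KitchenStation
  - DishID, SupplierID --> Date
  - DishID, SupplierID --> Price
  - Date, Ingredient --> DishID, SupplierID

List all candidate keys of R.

{Date, Ingredient}, {Date, SupplierID}, {DishID, SupplierID}

{Date, Ingredient} is a candidate key since {Date, Ingredient}⁺ = {ChefID, Date, DishID, Ingredient, KitchenStation, Price, SupplierID} covers every attribute.
{Date, SupplierID} is a candidate key since {Date, SupplierID}⁺ = {ChefID, Date, DishID, Ingredient, KitchenStation, Price, SupplierID} covers every attribute.
{DishID, SupplierID} is a candidate key since {DishID, SupplierID}⁺ = {ChefID, Date, DishID, Ingredient, KitchenStation, Price, SupplierID} covers every attribute.
Any other superkey properly contains one of these, so there are no further candidate keys.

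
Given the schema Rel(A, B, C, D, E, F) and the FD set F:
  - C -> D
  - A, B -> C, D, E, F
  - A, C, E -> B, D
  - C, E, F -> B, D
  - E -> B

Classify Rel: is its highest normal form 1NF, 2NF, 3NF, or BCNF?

Candidate keys: {A, B}, {A, E}. Prime attributes: {A, B, E}.
C -> D: {C}⁺ = {C, D}, which is not all of the attributes, so the left side is not a superkey — BCNF is violated.
Because {D} is non-prime and the left side of C -> D is not a superkey, the relation is not in 3NF.
No proper subset of a key has a non-prime attribute in its closure, so there is no partial dependency; 2NF holds.

2NF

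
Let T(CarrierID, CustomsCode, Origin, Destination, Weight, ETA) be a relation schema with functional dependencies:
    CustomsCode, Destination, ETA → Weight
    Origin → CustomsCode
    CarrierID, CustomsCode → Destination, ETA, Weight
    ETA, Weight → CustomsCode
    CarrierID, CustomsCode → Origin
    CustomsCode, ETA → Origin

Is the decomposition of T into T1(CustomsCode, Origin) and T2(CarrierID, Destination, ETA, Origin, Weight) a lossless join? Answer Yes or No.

The shared attributes are {Origin} and {Origin}⁺ = {CustomsCode, Origin}.
Since T1 ⊆ {CustomsCode, Origin}, the intersection is a superkey of T1; the decomposition is lossless.

Yes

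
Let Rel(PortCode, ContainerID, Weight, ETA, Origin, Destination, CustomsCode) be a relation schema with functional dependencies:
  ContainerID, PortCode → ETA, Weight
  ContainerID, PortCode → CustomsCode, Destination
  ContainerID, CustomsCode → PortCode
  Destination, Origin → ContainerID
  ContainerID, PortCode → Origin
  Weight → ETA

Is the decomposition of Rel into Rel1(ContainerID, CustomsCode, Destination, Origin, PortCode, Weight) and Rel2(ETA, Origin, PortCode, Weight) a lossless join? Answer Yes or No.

Yes

Common attributes: {Origin, PortCode, Weight}; their closure is {ETA, Origin, PortCode, Weight}.
Since Rel2 ⊆ {ETA, Origin, PortCode, Weight}, the intersection is a superkey of Rel2; the decomposition is lossless.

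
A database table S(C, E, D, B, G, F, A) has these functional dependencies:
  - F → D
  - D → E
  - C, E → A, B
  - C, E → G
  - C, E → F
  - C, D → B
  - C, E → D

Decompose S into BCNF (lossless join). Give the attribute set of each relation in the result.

{A, B, C, F, G}; {D, E}; {D, F}

Candidate keys of the original relation: {C, D}, {C, E}, {C, F}.
{A, B, C, D, E, F, G}: {F} determines {D, E, F} here but is not a superkey — split on F → D, E, giving {D, E, F} and {A, B, C, F, G}.
{D, E, F}: {D} determines {D, E} here but is not a superkey — split on D → E, giving {D, E} and {D, F}.
{D, E}: every determinant is a superkey — BCNF.
{D, F}: every determinant is a superkey — BCNF.
{A, B, C, F, G}: every determinant is a superkey — BCNF.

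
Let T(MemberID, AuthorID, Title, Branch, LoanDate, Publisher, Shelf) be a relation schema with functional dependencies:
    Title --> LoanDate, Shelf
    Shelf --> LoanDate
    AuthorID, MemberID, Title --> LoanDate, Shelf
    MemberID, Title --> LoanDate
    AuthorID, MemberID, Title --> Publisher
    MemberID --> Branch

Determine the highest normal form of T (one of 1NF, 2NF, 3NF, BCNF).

Candidate key: {AuthorID, MemberID, Title}. Prime attributes: {AuthorID, MemberID, Title}.
Title --> LoanDate, Shelf breaks BCNF: {Title}⁺ = {LoanDate, Shelf, Title}, so {Title} is not a superkey.
Title --> LoanDate, Shelf has non-prime {LoanDate, Shelf} on the right and a non-superkey on the left, so 3NF fails.
Since {MemberID} ⊂ {AuthorID, MemberID, Title} and {MemberID}⁺ ⊇ {Branch} with {Branch} non-prime, there is a partial dependency; 2NF fails.

1NF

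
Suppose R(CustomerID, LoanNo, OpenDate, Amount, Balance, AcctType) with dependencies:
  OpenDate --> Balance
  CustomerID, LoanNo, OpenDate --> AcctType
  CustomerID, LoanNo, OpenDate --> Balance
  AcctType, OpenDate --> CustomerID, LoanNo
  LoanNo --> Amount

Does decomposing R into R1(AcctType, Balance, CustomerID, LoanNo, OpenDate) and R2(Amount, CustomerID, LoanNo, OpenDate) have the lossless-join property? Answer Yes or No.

R1 ∩ R2 = {CustomerID, LoanNo, OpenDate}; its closure under F is {AcctType, Amount, Balance, CustomerID, LoanNo, OpenDate}.
Since R1 ⊆ {AcctType, Amount, Balance, CustomerID, LoanNo, OpenDate}, the intersection is a superkey of R1; the decomposition is lossless.

Yes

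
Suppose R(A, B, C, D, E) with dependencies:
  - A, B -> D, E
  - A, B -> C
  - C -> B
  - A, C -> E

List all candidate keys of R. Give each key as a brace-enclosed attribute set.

{A, B}, {A, C}

No FD produces {A}, so it must be in every candidate key.
{A, B}⁺ = {A, B, C, D, E} — all of the relation — so {A, B} is a candidate key.
{A, C}⁺ = {A, B, C, D, E} — all of the relation — so {A, C} is a candidate key.
These are minimal and exhaustive — every other superkey contains one of them.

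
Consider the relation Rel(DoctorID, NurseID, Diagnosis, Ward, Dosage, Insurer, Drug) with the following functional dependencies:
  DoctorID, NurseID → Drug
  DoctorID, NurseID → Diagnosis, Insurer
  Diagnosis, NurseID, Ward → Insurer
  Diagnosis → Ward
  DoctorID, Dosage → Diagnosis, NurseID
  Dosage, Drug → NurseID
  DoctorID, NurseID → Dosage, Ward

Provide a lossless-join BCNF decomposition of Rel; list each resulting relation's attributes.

{Diagnosis, DoctorID, Dosage, Drug}; {Diagnosis, Insurer, NurseID}; {Diagnosis, Ward}; {Dosage, Drug, NurseID}

Candidate keys of the original relation: {DoctorID, Dosage}, {DoctorID, NurseID}.
Within {Diagnosis, DoctorID, Dosage, Drug, Insurer, NurseID, Ward}: {Diagnosis, NurseID, Ward}⁺ ∩ {Diagnosis, DoctorID, Dosage, Drug, Insurer, NurseID, Ward} = {Diagnosis, Insurer, NurseID, Ward}, not the whole set, so Diagnosis, NurseID, Ward → Insurer violates BCNF; decompose into {Diagnosis, Insurer, NurseID, Ward} and {Diagnosis, DoctorID, Dosage, Drug, NurseID, Ward}.
Within {Diagnosis, Insurer, NurseID, Ward}: {Diagnosis}⁺ ∩ {Diagnosis, Insurer, NurseID, Ward} = {Diagnosis, Ward}, not the whole set, so Diagnosis → Ward violates BCNF; decompose into {Diagnosis, Ward} and {Diagnosis, Insurer, NurseID}.
{Diagnosis, Ward} has no BCNF violation.
{Diagnosis, Insurer, NurseID} has no BCNF violation.
Within {Diagnosis, DoctorID, Dosage, Drug, NurseID, Ward}: {Diagnosis}⁺ ∩ {Diagnosis, DoctorID, Dosage, Drug, NurseID, Ward} = {Diagnosis, Ward}, not the whole set, so Diagnosis → Ward violates BCNF; decompose into {Diagnosis, Ward} and {Diagnosis, DoctorID, Dosage, Drug, NurseID}.
{Diagnosis, Ward} has no BCNF violation.
Within {Diagnosis, DoctorID, Dosage, Drug, NurseID}: {Dosage, Drug}⁺ ∩ {Diagnosis, DoctorID, Dosage, Drug, NurseID} = {Dosage, Drug, NurseID}, not the whole set, so Dosage, Drug → NurseID violates BCNF; decompose into {Dosage, Drug, NurseID} and {Diagnosis, DoctorID, Dosage, Drug}.
{Dosage, Drug, NurseID} has no BCNF violation.
{Diagnosis, DoctorID, Dosage, Drug} has no BCNF violation.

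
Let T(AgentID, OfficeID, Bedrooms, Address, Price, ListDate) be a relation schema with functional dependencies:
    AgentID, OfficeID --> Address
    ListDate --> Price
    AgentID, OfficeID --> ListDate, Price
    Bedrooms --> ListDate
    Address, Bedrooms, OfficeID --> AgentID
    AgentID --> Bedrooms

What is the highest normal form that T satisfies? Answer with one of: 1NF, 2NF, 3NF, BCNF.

Candidate keys: {Address, Bedrooms, OfficeID}, {AgentID, OfficeID}. Prime attributes: {Address, AgentID, Bedrooms, OfficeID}.
ListDate --> Price: {ListDate}⁺ = {ListDate, Price}, which is not all of the attributes, so the left side is not a superkey — BCNF is violated.
Because {Price} is non-prime and the left side of ListDate --> Price is not a superkey, the relation is not in 3NF.
Since {AgentID} ⊂ {AgentID, OfficeID} and {AgentID}⁺ ⊇ {ListDate, Price} with {ListDate, Price} non-prime, there is a partial dependency; 2NF fails.

1NF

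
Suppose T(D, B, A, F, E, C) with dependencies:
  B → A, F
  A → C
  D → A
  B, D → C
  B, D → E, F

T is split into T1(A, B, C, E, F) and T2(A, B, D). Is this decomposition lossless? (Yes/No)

T1 ∩ T2 = {A, B}; its closure under F is {A, B, C, F}.
Neither T1 nor T2 is contained in that closure, so the decomposition is lossy.

No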